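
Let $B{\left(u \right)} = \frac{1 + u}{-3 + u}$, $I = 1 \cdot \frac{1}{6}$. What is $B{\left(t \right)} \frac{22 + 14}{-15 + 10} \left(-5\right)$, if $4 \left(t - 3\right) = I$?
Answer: $3492$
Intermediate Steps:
$I = \frac{1}{6}$ ($I = 1 \cdot \frac{1}{6} = \frac{1}{6} \approx 0.16667$)
$t = \frac{73}{24}$ ($t = 3 + \frac{1}{4} \cdot \frac{1}{6} = 3 + \frac{1}{24} = \frac{73}{24} \approx 3.0417$)
$B{\left(u \right)} = \frac{1 + u}{-3 + u}$
$B{\left(t \right)} \frac{22 + 14}{-15 + 10} \left(-5\right) = \frac{1 + \frac{73}{24}}{-3 + \frac{73}{24}} \frac{22 + 14}{-15 + 10} \left(-5\right) = \frac{1}{\frac{1}{24}} \cdot \frac{97}{24} \frac{36}{-5} \left(-5\right) = 24 \cdot \frac{97}{24} \cdot 36 \left(- \frac{1}{5}\right) \left(-5\right) = 97 \left(- \frac{36}{5}\right) \left(-5\right) = \left(- \frac{3492}{5}\right) \left(-5\right) = 3492$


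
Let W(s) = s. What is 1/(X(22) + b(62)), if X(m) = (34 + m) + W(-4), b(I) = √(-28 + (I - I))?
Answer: 13/683 - I*√7/1366 ≈ 0.019034 - 0.0019369*I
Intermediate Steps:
b(I) = 2*I*√7 (b(I) = √(-28 + 0) = √(-28) = 2*I*√7)
X(m) = 30 + m (X(m) = (34 + m) - 4 = 30 + m)
1/(X(22) + b(62)) = 1/((30 + 22) + 2*I*√7) = 1/(52 + 2*I*√7)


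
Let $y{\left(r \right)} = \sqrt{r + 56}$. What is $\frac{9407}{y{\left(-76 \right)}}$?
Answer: $- \frac{9407 i \sqrt{5}}{10} \approx - 2103.5 i$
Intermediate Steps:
$y{\left(r \right)} = \sqrt{56 + r}$
$\frac{9407}{y{\left(-76 \right)}} = \frac{9407}{\sqrt{56 - 76}} = \frac{9407}{\sqrt{-20}} = \frac{9407}{2 i \sqrt{5}} = 9407 \left(- \frac{i \sqrt{5}}{10}\right) = - \frac{9407 i \sqrt{5}}{10}$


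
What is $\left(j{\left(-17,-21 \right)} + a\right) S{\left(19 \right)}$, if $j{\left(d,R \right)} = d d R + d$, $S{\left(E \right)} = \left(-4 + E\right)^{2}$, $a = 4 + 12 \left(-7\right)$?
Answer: $-1387350$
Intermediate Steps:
$a = -80$ ($a = 4 - 84 = -80$)
$j{\left(d,R \right)} = d + R d^{2}$ ($j{\left(d,R \right)} = d^{2} R + d = R d^{2} + d = d + R d^{2}$)
$\left(j{\left(-17,-21 \right)} + a\right) S{\left(19 \right)} = \left(- 17 \left(1 - -357\right) - 80\right) \left(-4 + 19\right)^{2} = \left(- 17 \left(1 + 357\right) - 80\right) 15^{2} = \left(\left(-17\right) 358 - 80\right) 225 = \left(-6086 - 80\right) 225 = \left(-6166\right) 225 = -1387350$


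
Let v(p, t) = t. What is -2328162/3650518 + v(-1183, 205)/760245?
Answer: -176922516350/277528805691 ≈ -0.63749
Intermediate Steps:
-2328162/3650518 + v(-1183, 205)/760245 = -2328162/3650518 + 205/760245 = -2328162*1/3650518 + 205*(1/760245) = -1164081/1825259 + 41/152049 = -176922516350/277528805691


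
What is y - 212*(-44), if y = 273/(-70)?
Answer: 93241/10 ≈ 9324.1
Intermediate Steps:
y = -39/10 (y = 273*(-1/70) = -39/10 ≈ -3.9000)
y - 212*(-44) = -39/10 - 212*(-44) = -39/10 + 9328 = 93241/10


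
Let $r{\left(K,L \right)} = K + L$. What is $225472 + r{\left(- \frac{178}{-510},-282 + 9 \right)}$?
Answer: $\frac{57425834}{255} \approx 2.252 \cdot 10^{5}$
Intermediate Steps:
$225472 + r{\left(- \frac{178}{-510},-282 + 9 \right)} = 225472 + \left(- \frac{178}{-510} + \left(-282 + 9\right)\right) = 225472 - \frac{69526}{255} = \frac{57425834}{255}$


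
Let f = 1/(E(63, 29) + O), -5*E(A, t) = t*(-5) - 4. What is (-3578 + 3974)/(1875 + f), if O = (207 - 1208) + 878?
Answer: 184536/873745 ≈ 0.21120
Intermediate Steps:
E(A, t) = 4/5 + t (E(A, t) = -(t*(-5) - 4)/5 = -(-5*t - 4)/5 = -(-4 - 5*t)/5 = 4/5 + t)
O = -123 (O = -1001 + 878 = -123)
f = -5/466 (f = 1/((4/5 + 29) - 123) = 1/(149/5 - 123) = 1/(-466/5) = -5/466 ≈ -0.010730)
(-3578 + 3974)/(1875 + f) = (-3578 + 3974)/(1875 - 5/466) = 396/(873745/466) = 396*(466/873745) = 184536/873745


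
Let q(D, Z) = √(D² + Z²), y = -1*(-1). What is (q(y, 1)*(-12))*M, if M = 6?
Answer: -72*√2 ≈ -101.82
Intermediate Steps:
y = 1
(q(y, 1)*(-12))*M = (√(1² + 1²)*(-12))*6 = (√(1 + 1)*(-12))*6 = (√2*(-12))*6 = -12*√2*6 = -72*√2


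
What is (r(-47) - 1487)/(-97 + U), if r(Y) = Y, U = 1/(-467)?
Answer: 358189/22650 ≈ 15.814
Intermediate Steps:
U = -1/467 ≈ -0.0021413
(r(-47) - 1487)/(-97 + U) = (-47 - 1487)/(-97 - 1/467) = -1534/(-45300/467) = -1534*(-467/45300) = 358189/22650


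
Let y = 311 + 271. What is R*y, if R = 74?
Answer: 43068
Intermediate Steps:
y = 582
R*y = 74*582 = 43068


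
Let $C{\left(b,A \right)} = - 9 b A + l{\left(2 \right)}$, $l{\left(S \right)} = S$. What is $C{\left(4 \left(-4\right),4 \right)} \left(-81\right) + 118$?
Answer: $-46700$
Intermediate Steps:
$C{\left(b,A \right)} = 2 - 9 A b$ ($C{\left(b,A \right)} = - 9 b A + 2 = - 9 A b + 2 = 2 - 9 A b$)
$C{\left(4 \left(-4\right),4 \right)} \left(-81\right) + 118 = \left(2 - 36 \cdot 4 \left(-4\right)\right) \left(-81\right) + 118 = \left(2 - 36 \left(-16\right)\right) \left(-81\right) + 118 = \left(2 + 576\right) \left(-81\right) + 118 = 578 \left(-81\right) + 118 = -46818 + 118 = -46700$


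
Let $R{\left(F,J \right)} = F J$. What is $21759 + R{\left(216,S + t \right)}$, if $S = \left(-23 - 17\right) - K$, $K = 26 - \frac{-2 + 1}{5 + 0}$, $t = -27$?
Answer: $\frac{8139}{5} \approx 1627.8$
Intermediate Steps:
$K = \frac{131}{5}$ ($K = 26 - - \frac{1}{5} = 26 + \frac{1}{5} = \frac{131}{5} \approx 26.2$)
$S = - \frac{331}{5}$ ($S = \left(-23 - 17\right) - \frac{131}{5} = -40 - \frac{131}{5} = - \frac{331}{5} \approx -66.2$)
$21759 + R{\left(216,S + t \right)} = 21759 + 216 \left(- \frac{331}{5} - 27\right) = 21759 + 216 \left(- \frac{466}{5}\right) = 21759 - \frac{100656}{5} = \frac{8139}{5}$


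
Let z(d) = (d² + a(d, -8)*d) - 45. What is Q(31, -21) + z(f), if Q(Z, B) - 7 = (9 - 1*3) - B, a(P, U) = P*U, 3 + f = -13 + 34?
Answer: -2279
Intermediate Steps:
f = 18 (f = -3 + (-13 + 34) = -3 + 21 = 18)
Q(Z, B) = 13 - B (Q(Z, B) = 7 + ((9 - 1*3) - B) = 7 + ((9 - 3) - B) = 7 + (6 - B) = 13 - B)
z(d) = -45 - 7*d² (z(d) = (d² + (d*(-8))*d) - 45 = (d² + (-8*d)*d) - 45 = (d² - 8*d²) - 45 = -7*d² - 45 = -45 - 7*d²)
Q(31, -21) + z(f) = (13 - 1*(-21)) + (-45 - 7*18²) = (13 + 21) + (-45 - 7*324) = 34 + (-45 - 2268) = 34 - 2313 = -2279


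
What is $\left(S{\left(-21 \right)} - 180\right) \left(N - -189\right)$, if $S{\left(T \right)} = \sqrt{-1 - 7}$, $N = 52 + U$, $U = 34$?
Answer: $-49500 + 550 i \sqrt{2} \approx -49500.0 + 777.82 i$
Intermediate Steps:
$N = 86$ ($N = 52 + 34 = 86$)
$S{\left(T \right)} = 2 i \sqrt{2}$ ($S{\left(T \right)} = \sqrt{-8} = 2 i \sqrt{2}$)
$\left(S{\left(-21 \right)} - 180\right) \left(N - -189\right) = \left(2 i \sqrt{2} - 180\right) \left(86 - -189\right) = \left(-180 + 2 i \sqrt{2}\right) \left(86 + 189\right) = \left(-180 + 2 i \sqrt{2}\right) 275 = -49500 + 550 i \sqrt{2}$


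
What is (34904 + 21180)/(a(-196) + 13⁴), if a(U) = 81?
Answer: 28042/14321 ≈ 1.9581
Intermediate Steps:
(34904 + 21180)/(a(-196) + 13⁴) = (34904 + 21180)/(81 + 13⁴) = 56084/(81 + 28561) = 56084/28642 = 56084*(1/28642) = 28042/14321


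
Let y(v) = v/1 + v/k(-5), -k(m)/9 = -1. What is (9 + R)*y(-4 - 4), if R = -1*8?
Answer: -80/9 ≈ -8.8889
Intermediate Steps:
k(m) = 9 (k(m) = -9*(-1) = 9)
y(v) = 10*v/9 (y(v) = v/1 + v/9 = v*1 + v*(1/9) = v + v/9 = 10*v/9)
R = -8
(9 + R)*y(-4 - 4) = (9 - 8)*(10*(-4 - 4)/9) = 1*((10/9)*(-8)) = 1*(-80/9) = -80/9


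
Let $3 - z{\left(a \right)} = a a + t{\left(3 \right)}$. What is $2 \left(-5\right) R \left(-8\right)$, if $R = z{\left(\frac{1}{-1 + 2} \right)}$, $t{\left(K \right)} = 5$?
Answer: $-240$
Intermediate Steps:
$z{\left(a \right)} = -2 - a^{2}$ ($z{\left(a \right)} = 3 - \left(a a + 5\right) = 3 - \left(a^{2} + 5\right) = 3 - \left(5 + a^{2}\right) = -2 - a^{2}$)
$R = -3$ ($R = -2 - \left(\frac{1}{-1 + 2}\right)^{2} = -2 - \left(1^{-1}\right)^{2} = -2 - 1^{2} = -2 - 1 = -3$)
$2 \left(-5\right) R \left(-8\right) = 2 \left(-5\right) \left(-3\right) \left(-8\right) = \left(-10\right) \left(-3\right) \left(-8\right) = 30 \left(-8\right) = -240$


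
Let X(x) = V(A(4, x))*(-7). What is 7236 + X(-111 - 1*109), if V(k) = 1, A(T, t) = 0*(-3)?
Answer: 7229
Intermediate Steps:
A(T, t) = 0
X(x) = -7 (X(x) = 1*(-7) = -7)
7236 + X(-111 - 1*109) = 7236 - 7 = 7229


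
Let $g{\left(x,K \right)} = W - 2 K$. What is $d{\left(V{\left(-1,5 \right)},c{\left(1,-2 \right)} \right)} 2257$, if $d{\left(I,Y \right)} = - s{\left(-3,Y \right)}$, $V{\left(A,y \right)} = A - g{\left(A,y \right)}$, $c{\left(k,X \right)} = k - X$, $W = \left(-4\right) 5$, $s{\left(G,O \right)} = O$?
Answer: $-6771$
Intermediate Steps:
$W = -20$
$g{\left(x,K \right)} = -20 - 2 K$
$V{\left(A,y \right)} = 20 + A + 2 y$ ($V{\left(A,y \right)} = A - \left(-20 - 2 y\right) = A + \left(20 + 2 y\right) = 20 + A + 2 y$)
$d{\left(I,Y \right)} = - Y$
$d{\left(V{\left(-1,5 \right)},c{\left(1,-2 \right)} \right)} 2257 = - (1 - -2) 2257 = - (1 + 2) 2257 = \left(-1\right) 3 \cdot 2257 = \left(-3\right) 2257 = -6771$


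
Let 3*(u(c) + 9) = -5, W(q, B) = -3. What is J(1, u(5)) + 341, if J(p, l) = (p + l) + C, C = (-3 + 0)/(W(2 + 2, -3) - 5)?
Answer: 7961/24 ≈ 331.71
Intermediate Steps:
C = 3/8 (C = (-3 + 0)/(-3 - 5) = -3/(-8) = -3*(-1/8) = 3/8 ≈ 0.37500)
u(c) = -32/3 (u(c) = -9 + (1/3)*(-5) = -9 - 5/3 = -32/3)
J(p, l) = 3/8 + l + p (J(p, l) = (p + l) + 3/8 = (l + p) + 3/8 = 3/8 + l + p)
J(1, u(5)) + 341 = (3/8 - 32/3 + 1) + 341 = -223/24 + 341 = 7961/24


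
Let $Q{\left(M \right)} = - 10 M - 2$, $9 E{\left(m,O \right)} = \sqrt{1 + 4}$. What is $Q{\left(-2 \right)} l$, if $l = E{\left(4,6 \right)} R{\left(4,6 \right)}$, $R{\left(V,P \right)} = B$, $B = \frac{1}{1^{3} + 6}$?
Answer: $\frac{2 \sqrt{5}}{7} \approx 0.63888$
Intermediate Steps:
$E{\left(m,O \right)} = \frac{\sqrt{5}}{9}$ ($E{\left(m,O \right)} = \frac{\sqrt{1 + 4}}{9} = \frac{\sqrt{5}}{9}$)
$Q{\left(M \right)} = -2 - 10 M$
$B = \frac{1}{7}$ ($B = \frac{1}{1 + 6} = \frac{1}{7} \approx 0.14286$)
$R{\left(V,P \right)} = \frac{1}{7}$
$l = \frac{\sqrt{5}}{63}$ ($l = \frac{\sqrt{5}}{9} \cdot \frac{1}{7} = \frac{\sqrt{5}}{63} \approx 0.035493$)
$Q{\left(-2 \right)} l = \left(-2 - -20\right) \frac{\sqrt{5}}{63} = \left(-2 + 20\right) \frac{\sqrt{5}}{63} = 18 \frac{\sqrt{5}}{63} = \frac{2 \sqrt{5}}{7}$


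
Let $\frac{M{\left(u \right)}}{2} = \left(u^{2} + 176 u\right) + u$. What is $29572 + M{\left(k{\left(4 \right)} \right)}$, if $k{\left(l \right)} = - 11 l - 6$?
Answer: $16872$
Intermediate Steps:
$k{\left(l \right)} = -6 - 11 l$
$M{\left(u \right)} = 2 u^{2} + 354 u$ ($M{\left(u \right)} = 2 \left(\left(u^{2} + 176 u\right) + u\right) = 2 \left(u^{2} + 177 u\right) = 2 u^{2} + 354 u$)
$29572 + M{\left(k{\left(4 \right)} \right)} = 29572 + 2 \left(-6 - 44\right) \left(177 - 50\right) = 29572 + 2 \left(-50\right) \left(177 - 50\right) = 29572 + 2 \left(-50\right) 127 = 29572 - 12700 = 16872$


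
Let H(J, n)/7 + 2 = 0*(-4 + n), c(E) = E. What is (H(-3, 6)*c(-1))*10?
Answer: 140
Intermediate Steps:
H(J, n) = -14 (H(J, n) = -14 + 7*(0*(-4 + n)) = -14 + 7*0 = -14 + 0 = -14)
(H(-3, 6)*c(-1))*10 = -14*(-1)*10 = 14*10 = 140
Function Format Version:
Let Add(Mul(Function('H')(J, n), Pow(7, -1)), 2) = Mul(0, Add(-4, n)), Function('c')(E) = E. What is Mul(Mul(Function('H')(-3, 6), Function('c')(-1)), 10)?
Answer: 140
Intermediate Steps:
Function('H')(J, n) = -14 (Function('H')(J, n) = Add(-14, Mul(7, Mul(0, Add(-4, n)))) = Add(-14, Mul(7, 0)) = Add(-14, 0) = -14)
Mul(Mul(Function('H')(-3, 6), Function('c')(-1)), 10) = Mul(Mul(-14, -1), 10) = Mul(14, 10) = 140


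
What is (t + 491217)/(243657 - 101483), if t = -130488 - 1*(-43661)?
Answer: 202195/71087 ≈ 2.8443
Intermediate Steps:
t = -86827 (t = -130488 + 43661 = -86827)
(t + 491217)/(243657 - 101483) = (-86827 + 491217)/(243657 - 101483) = 404390/142174 = 404390*(1/142174) = 202195/71087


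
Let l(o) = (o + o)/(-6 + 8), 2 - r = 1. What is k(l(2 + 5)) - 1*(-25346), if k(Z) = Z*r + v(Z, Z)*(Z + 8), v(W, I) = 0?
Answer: 25353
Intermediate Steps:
r = 1 (r = 2 - 1*1 = 2 - 1 = 1)
l(o) = o (l(o) = (2*o)/2 = (2*o)*(½) = o)
k(Z) = Z (k(Z) = Z*1 + 0*(Z + 8) = Z + 0*(8 + Z) = Z + 0 = Z)
k(l(2 + 5)) - 1*(-25346) = (2 + 5) - 1*(-25346) = 7 + 25346 = 25353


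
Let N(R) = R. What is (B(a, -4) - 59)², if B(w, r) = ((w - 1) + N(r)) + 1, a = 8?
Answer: 3025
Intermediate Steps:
B(w, r) = r + w (B(w, r) = ((w - 1) + r) + 1 = ((-1 + w) + r) + 1 = (-1 + r + w) + 1 = r + w)
(B(a, -4) - 59)² = ((-4 + 8) - 59)² = (4 - 59)² = (-55)² = 3025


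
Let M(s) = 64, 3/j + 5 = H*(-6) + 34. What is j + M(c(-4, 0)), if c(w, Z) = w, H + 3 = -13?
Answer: 8003/125 ≈ 64.024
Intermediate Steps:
H = -16 (H = -3 - 13 = -16)
j = 3/125 (j = 3/(-5 + (-16*(-6) + 34)) = 3/(-5 + (96 + 34)) = 3/(-5 + 130) = 3/125 ≈ 0.024000)
j + M(c(-4, 0)) = 3/125 + 64 = 8003/125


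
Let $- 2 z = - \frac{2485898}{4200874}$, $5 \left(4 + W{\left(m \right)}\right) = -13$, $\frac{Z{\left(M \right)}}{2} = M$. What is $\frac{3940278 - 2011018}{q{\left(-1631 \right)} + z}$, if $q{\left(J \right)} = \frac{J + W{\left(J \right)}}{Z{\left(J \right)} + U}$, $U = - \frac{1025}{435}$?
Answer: $\frac{129308544754044200}{53455046791} \approx 2.419 \cdot 10^{6}$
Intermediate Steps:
$U = - \frac{205}{87}$ ($U = \left(-1025\right) \frac{1}{435} = - \frac{205}{87} \approx -2.3563$)
$Z{\left(M \right)} = 2 M$
$W{\left(m \right)} = - \frac{33}{5}$ ($W{\left(m \right)} = -4 + \frac{1}{5} \left(-13\right) = -4 - \frac{13}{5} = - \frac{33}{5}$)
$q{\left(J \right)} = \frac{- \frac{33}{5} + J}{- \frac{205}{87} + 2 J}$ ($q{\left(J \right)} = \frac{J - \frac{33}{5}}{2 J - \frac{205}{87}} = \frac{- \frac{33}{5} + J}{- \frac{205}{87} + 2 J}$)
$z = \frac{1242949}{4200874}$ ($z = - \frac{\left(-2485898\right) \frac{1}{4200874}}{2} = \left(- \frac{1}{2}\right) \left(- \frac{1242949}{2100437}\right) = \frac{1242949}{4200874} \approx 0.29588$)
$\frac{3940278 - 2011018}{q{\left(-1631 \right)} + z} = \frac{3940278 - 2011018}{\frac{87 \left(-33 + 5 \left(-1631\right)\right)}{5 \left(-205 + 174 \left(-1631\right)\right)} + \frac{1242949}{4200874}} = \frac{1929260}{\frac{87 \left(-33 - 8155\right)}{5 \left(-205 - 283794\right)} + \frac{1242949}{4200874}} = \frac{1929260}{\frac{87}{5} \frac{1}{-283999} \left(-8188\right) + \frac{1242949}{4200874}} = \frac{1929260}{\frac{87}{5} \left(- \frac{1}{283999}\right) \left(-8188\right) + \frac{1242949}{4200874}} = \frac{1929260}{\frac{8004}{15955} + \frac{1242949}{4200874}} = \frac{1929260}{\frac{53455046791}{67024944670}} = 1929260 \cdot \frac{67024944670}{53455046791} = \frac{129308544754044200}{53455046791}$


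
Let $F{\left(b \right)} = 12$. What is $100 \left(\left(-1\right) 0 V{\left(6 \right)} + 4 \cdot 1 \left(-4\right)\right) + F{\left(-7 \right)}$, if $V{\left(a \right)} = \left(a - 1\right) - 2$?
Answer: $-1588$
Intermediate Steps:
$V{\left(a \right)} = -3 + a$ ($V{\left(a \right)} = \left(-1 + a\right) - 2 = -3 + a$)
$100 \left(\left(-1\right) 0 V{\left(6 \right)} + 4 \cdot 1 \left(-4\right)\right) + F{\left(-7 \right)} = 100 \left(\left(-1\right) 0 \left(-3 + 6\right) + 4 \cdot 1 \left(-4\right)\right) + 12 = 100 \left(0 \cdot 3 + 4 \left(-4\right)\right) + 12 = 100 \left(0 - 16\right) + 12 = 100 \left(-16\right) + 12 = -1600 + 12 = -1588$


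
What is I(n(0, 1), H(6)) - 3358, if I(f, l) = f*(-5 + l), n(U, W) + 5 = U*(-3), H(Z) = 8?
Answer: -3373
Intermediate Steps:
n(U, W) = -5 - 3*U (n(U, W) = -5 + U*(-3) = -5 - 3*U)
I(n(0, 1), H(6)) - 3358 = (-5 - 3*0)*(-5 + 8) - 3358 = (-5 + 0)*3 - 3358 = -5*3 - 3358 = -15 - 3358 = -3373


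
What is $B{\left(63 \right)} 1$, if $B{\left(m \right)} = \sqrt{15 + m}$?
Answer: $\sqrt{78} \approx 8.8318$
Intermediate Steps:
$B{\left(63 \right)} 1 = \sqrt{15 + 63} \cdot 1 = \sqrt{78} \cdot 1 = \sqrt{78}$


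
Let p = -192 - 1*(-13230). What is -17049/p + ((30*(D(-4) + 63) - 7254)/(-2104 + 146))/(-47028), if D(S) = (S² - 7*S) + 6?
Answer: -21804671489/16674302546 ≈ -1.3077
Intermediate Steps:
D(S) = 6 + S² - 7*S
p = 13038 (p = -192 + 13230 = 13038)
-17049/p + ((30*(D(-4) + 63) - 7254)/(-2104 + 146))/(-47028) = -17049/13038 + ((30*((6 + (-4)² - 7*(-4)) + 63) - 7254)/(-2104 + 146))/(-47028) = -17049*1/13038 + ((30*((6 + 16 + 28) + 63) - 7254)/(-1958))*(-1/47028) = -5683/4346 + ((30*(50 + 63) - 7254)*(-1/1958))*(-1/47028) = -5683/4346 + ((30*113 - 7254)*(-1/1958))*(-1/47028) = -5683/4346 + ((3390 - 7254)*(-1/1958))*(-1/47028) = -5683/4346 - 3864*(-1/1958)*(-1/47028) = -5683/4346 + (1932/979)*(-1/47028) = -5683/4346 - 161/3836701 = -21804671489/16674302546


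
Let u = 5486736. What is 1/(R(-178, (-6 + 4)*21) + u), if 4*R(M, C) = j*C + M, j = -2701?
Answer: 1/5515052 ≈ 1.8132e-7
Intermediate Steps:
R(M, C) = -2701*C/4 + M/4 (R(M, C) = (-2701*C + M)/4 = (M - 2701*C)/4 = -2701*C/4 + M/4)
1/(R(-178, (-6 + 4)*21) + u) = 1/((-2701*(-6 + 4)*21/4 + (¼)*(-178)) + 5486736) = 1/((-(-2701)*21/2 - 89/2) + 5486736) = 1/((-2701/4*(-42) - 89/2) + 5486736) = 1/((56721/2 - 89/2) + 5486736) = 1/(28316 + 5486736) = 1/5515052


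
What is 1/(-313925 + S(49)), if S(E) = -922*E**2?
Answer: -1/2527647 ≈ -3.9562e-7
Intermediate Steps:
1/(-313925 + S(49)) = 1/(-313925 - 922*49**2) = 1/(-313925 - 922*2401) = 1/(-313925 - 2213722) = 1/(-2527647) = -1/2527647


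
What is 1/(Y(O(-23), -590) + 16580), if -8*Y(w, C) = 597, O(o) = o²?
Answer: 8/132043 ≈ 6.0586e-5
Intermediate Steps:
Y(w, C) = -597/8 (Y(w, C) = -⅛*597 = -597/8)
1/(Y(O(-23), -590) + 16580) = 1/(-597/8 + 16580) = 1/(132043/8) = 8/132043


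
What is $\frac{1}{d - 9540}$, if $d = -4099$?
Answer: $- \frac{1}{13639} \approx -7.3319 \cdot 10^{-5}$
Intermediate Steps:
$\frac{1}{d - 9540} = \frac{1}{-4099 - 9540} = \frac{1}{-13639} = - \frac{1}{13639}$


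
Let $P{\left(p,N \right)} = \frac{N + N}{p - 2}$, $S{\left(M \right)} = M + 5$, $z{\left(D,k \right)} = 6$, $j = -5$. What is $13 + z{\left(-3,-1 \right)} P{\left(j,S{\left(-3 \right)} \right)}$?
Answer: $\frac{67}{7} \approx 9.5714$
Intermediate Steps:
$S{\left(M \right)} = 5 + M$
$P{\left(p,N \right)} = \frac{2 N}{-2 + p}$
$13 + z{\left(-3,-1 \right)} P{\left(j,S{\left(-3 \right)} \right)} = 13 + 6 \frac{2 \left(5 - 3\right)}{-2 - 5} = 13 + 6 \cdot 2 \cdot 2 \frac{1}{-7} = 13 + 6 \cdot 2 \cdot 2 \left(- \frac{1}{7}\right) = 13 + 6 \left(- \frac{4}{7}\right) = 13 - \frac{24}{7} = \frac{67}{7}$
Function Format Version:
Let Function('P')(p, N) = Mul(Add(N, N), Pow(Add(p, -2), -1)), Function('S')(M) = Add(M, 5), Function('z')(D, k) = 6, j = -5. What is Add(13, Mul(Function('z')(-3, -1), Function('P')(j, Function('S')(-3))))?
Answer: Rational(67, 7) ≈ 9.5714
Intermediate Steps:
Function('S')(M) = Add(5, M)
Function('P')(p, N) = Mul(2, N, Pow(Add(-2, p), -1)) (Function('P')(p, N) = Mul(Mul(2, N), Pow(Add(-2, p), -1)) = Mul(2, N, Pow(Add(-2, p), -1)))
Add(13, Mul(Function('z')(-3, -1), Function('P')(j, Function('S')(-3)))) = Add(13, Mul(6, Mul(2, Add(5, -3), Pow(Add(-2, -5), -1)))) = Add(13, Mul(6, Mul(2, 2, Pow(-7, -1)))) = Add(13, Mul(6, Mul(2, 2, Rational(-1, 7)))) = Add(13, Mul(6, Rational(-4, 7))) = Add(13, Rational(-24, 7)) = Rational(67, 7)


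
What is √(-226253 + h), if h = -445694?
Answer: I*√671947 ≈ 819.72*I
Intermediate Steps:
√(-226253 + h) = √(-226253 - 445694) = √(-671947) = I*√671947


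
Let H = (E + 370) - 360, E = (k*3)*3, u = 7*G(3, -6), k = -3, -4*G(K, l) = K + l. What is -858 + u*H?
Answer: -3789/4 ≈ -947.25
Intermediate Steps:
G(K, l) = -K/4 - l/4 (G(K, l) = -(K + l)/4 = -K/4 - l/4)
u = 21/4 (u = 7*(-¼*3 - ¼*(-6)) = 7*(-¾ + 3/2) = 7*(¾) = 21/4 ≈ 5.2500)
E = -27 (E = -3*3*3 = -9*3 = -27)
H = -17 (H = (-27 + 370) - 360 = 343 - 360 = -17)
-858 + u*H = -858 + (21/4)*(-17) = -858 - 357/4 = -3789/4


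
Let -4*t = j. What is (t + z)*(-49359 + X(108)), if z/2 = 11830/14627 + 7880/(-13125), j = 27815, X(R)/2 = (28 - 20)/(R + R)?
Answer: 1423203708274197631/4146754500 ≈ 3.4321e+8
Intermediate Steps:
X(R) = 8/R (X(R) = 2*((28 - 20)/(R + R)) = 2*(8/((2*R))) = 2*(8*(1/(2*R))) = 2*(4/R) = 8/R)
z = 16003196/38395875 (z = 2*(11830/14627 + 7880/(-13125)) = 2*(11830*(1/14627) + 7880*(-1/13125)) = 2*(11830/14627 - 1576/2625) = 2*(8001598/38395875) = 16003196/38395875 ≈ 0.41679)
t = -27815/4 (t = -¼*27815 = -27815/4 ≈ -6953.8)
(t + z)*(-49359 + X(108)) = (-27815/4 + 16003196/38395875)*(-49359 + 8/108) = -1067917250341*(-49359 + 8*(1/108))/153583500 = -1067917250341*(-49359 + 2/27)/153583500 = -1067917250341/153583500*(-1332691/27) = 1423203708274197631/4146754500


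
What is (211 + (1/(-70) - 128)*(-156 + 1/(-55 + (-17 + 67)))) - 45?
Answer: 7056641/350 ≈ 20162.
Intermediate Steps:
(211 + (1/(-70) - 128)*(-156 + 1/(-55 + (-17 + 67)))) - 45 = (211 + (-1/70 - 128)*(-156 + 1/(-55 + 50))) - 45 = (211 - 8961*(-156 + 1/(-5))/70) - 45 = (211 - 8961*(-156 - 1/5)/70) - 45 = (211 - 8961/70*(-781/5)) - 45 = (211 + 6998541/350) - 45 = 7072391/350 - 45 = 7056641/350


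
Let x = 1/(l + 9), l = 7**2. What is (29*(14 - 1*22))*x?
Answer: -4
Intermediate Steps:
l = 49
x = 1/58 (x = 1/(49 + 9) = 1/58 ≈ 0.017241)
(29*(14 - 1*22))*x = (29*(14 - 1*22))*(1/58) = (29*(14 - 22))*(1/58) = (29*(-8))*(1/58) = -232*1/58 = -4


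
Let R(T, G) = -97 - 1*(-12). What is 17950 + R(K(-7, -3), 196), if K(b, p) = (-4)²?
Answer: 17865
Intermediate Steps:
K(b, p) = 16
R(T, G) = -85 (R(T, G) = -97 + 12 = -85)
17950 + R(K(-7, -3), 196) = 17950 - 85 = 17865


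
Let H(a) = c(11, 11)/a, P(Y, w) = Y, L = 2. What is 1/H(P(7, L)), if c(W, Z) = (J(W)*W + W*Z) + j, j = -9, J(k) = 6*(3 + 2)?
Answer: 7/442 ≈ 0.015837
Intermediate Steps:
J(k) = 30 (J(k) = 6*5 = 30)
c(W, Z) = -9 + 30*W + W*Z (c(W, Z) = (30*W + W*Z) - 9 = -9 + 30*W + W*Z)
H(a) = 442/a (H(a) = (-9 + 30*11 + 11*11)/a = (-9 + 330 + 121)/a = 442/a)
1/H(P(7, L)) = 1/(442/7) = 7/442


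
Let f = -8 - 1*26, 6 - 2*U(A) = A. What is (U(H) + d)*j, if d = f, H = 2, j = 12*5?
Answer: -1920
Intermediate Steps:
j = 60
U(A) = 3 - A/2
f = -34 (f = -8 - 26 = -34)
d = -34
(U(H) + d)*j = ((3 - ½*2) - 34)*60 = ((3 - 1) - 34)*60 = (2 - 34)*60 = -32*60 = -1920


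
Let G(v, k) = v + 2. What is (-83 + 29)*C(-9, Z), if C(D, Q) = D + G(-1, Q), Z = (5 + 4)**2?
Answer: 432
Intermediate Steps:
G(v, k) = 2 + v
Z = 81 (Z = 9**2 = 81)
C(D, Q) = 1 + D (C(D, Q) = D + (2 - 1) = D + 1 = 1 + D)
(-83 + 29)*C(-9, Z) = (-83 + 29)*(1 - 9) = -54*(-8) = 432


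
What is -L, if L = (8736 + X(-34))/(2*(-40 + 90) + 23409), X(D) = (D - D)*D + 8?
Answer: -8744/23509 ≈ -0.37194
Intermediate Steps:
X(D) = 8 (X(D) = 0*D + 8 = 0 + 8 = 8)
L = 8744/23509 (L = (8736 + 8)/(2*(-40 + 90) + 23409) = 8744/(2*50 + 23409) = 8744/(100 + 23409) = 8744/23509 ≈ 0.37194)
-L = -1*8744/23509 = -8744/23509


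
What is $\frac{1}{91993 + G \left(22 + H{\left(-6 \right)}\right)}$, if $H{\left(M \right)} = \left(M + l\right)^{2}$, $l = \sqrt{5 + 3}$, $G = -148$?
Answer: $\frac{82225}{6735717217} - \frac{3552 \sqrt{2}}{6735717217} \approx 1.1462 \cdot 10^{-5}$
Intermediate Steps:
$l = 2 \sqrt{2}$ ($l = \sqrt{8} = 2 \sqrt{2} \approx 2.8284$)
$H{\left(M \right)} = \left(M + 2 \sqrt{2}\right)^{2}$
$\frac{1}{91993 + G \left(22 + H{\left(-6 \right)}\right)} = \frac{1}{91993 - 148 \left(22 + \left(-6 + 2 \sqrt{2}\right)^{2}\right)} = \frac{1}{91993 - \left(3256 + 148 \left(-6 + 2 \sqrt{2}\right)^{2}\right)} = \frac{1}{88737 - 148 \left(-6 + 2 \sqrt{2}\right)^{2}}$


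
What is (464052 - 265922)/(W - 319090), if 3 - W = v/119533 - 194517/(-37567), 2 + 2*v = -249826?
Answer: -88970201428543/143287752303568 ≈ -0.62092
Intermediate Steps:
v = -124914 (v = -1 + (½)*(-249826) = -1 - 124913 = -124914)
W = -5087067690/4490496211 (W = 3 - (-124914/119533 - 194517/(-37567)) = 3 - (-124914*1/119533 - 194517*(-1/37567)) = 3 - (-124914/119533 + 194517/37567) = 3 - 1*18558556323/4490496211 = 3 - 18558556323/4490496211 = -5087067690/4490496211 ≈ -1.1329)
(464052 - 265922)/(W - 319090) = (464052 - 265922)/(-5087067690/4490496211 - 319090) = 198130/(-1432877523035680/4490496211) = 198130*(-4490496211/1432877523035680) = -88970201428543/143287752303568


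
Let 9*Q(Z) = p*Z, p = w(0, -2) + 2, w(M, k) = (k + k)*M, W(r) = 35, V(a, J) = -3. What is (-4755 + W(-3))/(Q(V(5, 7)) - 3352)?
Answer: 7080/5029 ≈ 1.4078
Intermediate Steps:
w(M, k) = 2*M*k (w(M, k) = (2*k)*M = 2*M*k)
p = 2 (p = 2*0*(-2) + 2 = 0 + 2 = 2)
Q(Z) = 2*Z/9 (Q(Z) = (2*Z)/9 = 2*Z/9)
(-4755 + W(-3))/(Q(V(5, 7)) - 3352) = (-4755 + 35)/((2/9)*(-3) - 3352) = -4720/(-⅔ - 3352) = -4720/(-10058/3) = -4720*(-3/10058) = 7080/5029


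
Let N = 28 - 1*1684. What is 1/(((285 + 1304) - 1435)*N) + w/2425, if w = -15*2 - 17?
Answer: -11988553/618433200 ≈ -0.019385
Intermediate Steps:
w = -47 (w = -30 - 17 = -47)
N = -1656 (N = 28 - 1684 = -1656)
1/(((285 + 1304) - 1435)*N) + w/2425 = 1/(((285 + 1304) - 1435)*(-1656)) - 47/2425 = -1/1656/(1589 - 1435) - 47*1/2425 = -1/1656/154 - 47/2425 = (1/154)*(-1/1656) - 47/2425 = -1/255024 - 47/2425 = -11988553/618433200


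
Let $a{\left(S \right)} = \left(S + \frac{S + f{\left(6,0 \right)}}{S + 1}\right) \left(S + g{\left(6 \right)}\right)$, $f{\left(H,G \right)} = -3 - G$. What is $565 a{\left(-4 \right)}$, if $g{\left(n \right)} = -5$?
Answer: $8475$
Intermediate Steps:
$a{\left(S \right)} = \left(-5 + S\right) \left(S + \frac{-3 + S}{1 + S}\right)$ ($a{\left(S \right)} = \left(S + \frac{S - 3}{S + 1}\right) \left(S - 5\right) = \left(S + \frac{S + \left(-3 + 0\right)}{1 + S}\right) \left(-5 + S\right) = \left(S + \frac{S - 3}{1 + S}\right) \left(-5 + S\right) = \left(S + \frac{-3 + S}{1 + S}\right) \left(-5 + S\right) = \left(-5 + S\right) \left(S + \frac{-3 + S}{1 + S}\right)$)
$565 a{\left(-4 \right)} = 565 \frac{15 + \left(-4\right)^{3} - -52 - 3 \left(-4\right)^{2}}{1 - 4} = 565 \frac{15 - 64 + 52 - 48}{-3} = 565 \left(- \frac{15 - 64 + 52 - 48}{3}\right) = 565 \left(\left(- \frac{1}{3}\right) \left(-45\right)\right) = 565 \cdot 15 = 8475$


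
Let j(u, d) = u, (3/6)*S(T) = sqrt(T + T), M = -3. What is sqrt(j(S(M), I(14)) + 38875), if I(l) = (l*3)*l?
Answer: sqrt(38875 + 2*I*sqrt(6)) ≈ 197.17 + 0.012*I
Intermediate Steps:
S(T) = 2*sqrt(2)*sqrt(T) (S(T) = 2*sqrt(T + T) = 2*sqrt(2*T) = 2*(sqrt(2)*sqrt(T)) = 2*sqrt(2)*sqrt(T))
I(l) = 3*l**2 (I(l) = (3*l)*l = 3*l**2)
sqrt(j(S(M), I(14)) + 38875) = sqrt(2*sqrt(2)*sqrt(-3) + 38875) = sqrt(2*sqrt(2)*(I*sqrt(3)) + 38875) = sqrt(2*I*sqrt(6) + 38875) = sqrt(38875 + 2*I*sqrt(6))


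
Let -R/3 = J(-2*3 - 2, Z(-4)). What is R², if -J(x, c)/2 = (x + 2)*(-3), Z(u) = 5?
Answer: 11664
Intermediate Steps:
J(x, c) = 12 + 6*x (J(x, c) = -2*(x + 2)*(-3) = -2*(2 + x)*(-3) = -2*(-6 - 3*x) = 12 + 6*x)
R = 108 (R = -3*(12 + 6*(-2*3 - 2)) = -3*(12 + 6*(-6 - 2)) = -3*(12 + 6*(-8)) = -3*(12 - 48) = -3*(-36) = 108)
R² = 108² = 11664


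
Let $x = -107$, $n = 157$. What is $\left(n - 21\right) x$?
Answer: $-14552$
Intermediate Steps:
$\left(n - 21\right) x = \left(157 - 21\right) \left(-107\right) = 136 \left(-107\right) = -14552$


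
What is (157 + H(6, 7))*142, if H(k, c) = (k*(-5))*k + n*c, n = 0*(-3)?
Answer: -3266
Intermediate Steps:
n = 0
H(k, c) = -5*k² (H(k, c) = (k*(-5))*k + 0*c = (-5*k)*k + 0 = -5*k² + 0 = -5*k²)
(157 + H(6, 7))*142 = (157 - 5*6²)*142 = (157 - 5*36)*142 = (157 - 180)*142 = -23*142 = -3266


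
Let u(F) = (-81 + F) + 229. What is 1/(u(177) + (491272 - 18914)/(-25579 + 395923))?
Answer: 185172/60417079 ≈ 0.0030649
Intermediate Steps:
u(F) = 148 + F
1/(u(177) + (491272 - 18914)/(-25579 + 395923)) = 1/((148 + 177) + (491272 - 18914)/(-25579 + 395923)) = 1/(325 + 472358/370344) = 1/(325 + 472358*(1/370344)) = 1/(325 + 236179/185172) = 1/(60417079/185172) = 185172/60417079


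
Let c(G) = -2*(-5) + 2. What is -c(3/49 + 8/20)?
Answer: -12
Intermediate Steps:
c(G) = 12 (c(G) = 10 + 2 = 12)
-c(3/49 + 8/20) = -1*12 = -12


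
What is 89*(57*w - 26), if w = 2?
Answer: 7832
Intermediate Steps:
89*(57*w - 26) = 89*(57*2 - 26) = 89*(114 - 26) = 89*88 = 7832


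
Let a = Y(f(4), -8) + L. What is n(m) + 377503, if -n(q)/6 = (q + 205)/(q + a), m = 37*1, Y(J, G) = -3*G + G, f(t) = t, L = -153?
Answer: 9437938/25 ≈ 3.7752e+5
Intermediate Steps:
Y(J, G) = -2*G
a = -137 (a = -2*(-8) - 153 = 16 - 153 = -137)
m = 37
n(q) = -6*(205 + q)/(-137 + q) (n(q) = -6*(q + 205)/(q - 137) = -6*(205 + q)/(-137 + q))
n(m) + 377503 = 6*(-205 - 1*37)/(-137 + 37) + 377503 = 6*(-205 - 37)/(-100) + 377503 = 6*(-1/100)*(-242) + 377503 = 363/25 + 377503 = 9437938/25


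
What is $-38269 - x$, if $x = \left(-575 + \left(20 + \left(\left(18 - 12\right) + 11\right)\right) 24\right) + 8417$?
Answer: $-46999$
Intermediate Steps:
$x = 8730$ ($x = \left(-575 + \left(20 + \left(6 + 11\right)\right) 24\right) + 8417 = \left(-575 + \left(20 + 17\right) 24\right) + 8417 = \left(-575 + 37 \cdot 24\right) + 8417 = \left(-575 + 888\right) + 8417 = 313 + 8417 = 8730$)
$-38269 - x = -38269 - 8730 = -46999$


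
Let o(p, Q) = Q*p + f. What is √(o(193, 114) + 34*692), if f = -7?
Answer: √45523 ≈ 213.36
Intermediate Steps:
o(p, Q) = -7 + Q*p (o(p, Q) = Q*p - 7 = -7 + Q*p)
√(o(193, 114) + 34*692) = √((-7 + 114*193) + 34*692) = √((-7 + 22002) + 23528) = √(21995 + 23528) = √45523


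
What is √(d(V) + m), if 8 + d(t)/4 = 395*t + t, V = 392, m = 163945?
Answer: √784841 ≈ 885.91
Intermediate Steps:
d(t) = -32 + 1584*t (d(t) = -32 + 4*(395*t + t) = -32 + 4*(396*t) = -32 + 1584*t)
√(d(V) + m) = √((-32 + 1584*392) + 163945) = √((-32 + 620928) + 163945) = √(620896 + 163945) = √784841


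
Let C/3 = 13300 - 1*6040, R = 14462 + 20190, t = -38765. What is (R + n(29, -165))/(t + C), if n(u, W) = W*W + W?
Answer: -61712/16985 ≈ -3.6333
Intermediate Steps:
R = 34652
n(u, W) = W + W² (n(u, W) = W² + W = W + W²)
C = 21780 (C = 3*(13300 - 1*6040) = 3*(13300 - 6040) = 3*7260 = 21780)
(R + n(29, -165))/(t + C) = (34652 - 165*(1 - 165))/(-38765 + 21780) = (34652 - 165*(-164))/(-16985) = (34652 + 27060)*(-1/16985) = 61712*(-1/16985) = -61712/16985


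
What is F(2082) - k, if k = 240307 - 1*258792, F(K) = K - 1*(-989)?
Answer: 21556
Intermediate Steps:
F(K) = 989 + K (F(K) = K + 989 = 989 + K)
k = -18485 (k = 240307 - 258792 = -18485)
F(2082) - k = (989 + 2082) - 1*(-18485) = 3071 + 18485 = 21556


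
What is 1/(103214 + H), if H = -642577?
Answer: -1/539363 ≈ -1.8540e-6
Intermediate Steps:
1/(103214 + H) = 1/(103214 - 642577) = 1/(-539363) = -1/539363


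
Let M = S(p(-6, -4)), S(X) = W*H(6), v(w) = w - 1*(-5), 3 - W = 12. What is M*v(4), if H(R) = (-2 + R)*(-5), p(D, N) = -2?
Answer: 1620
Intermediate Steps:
W = -9 (W = 3 - 1*12 = 3 - 12 = -9)
v(w) = 5 + w (v(w) = w + 5 = 5 + w)
H(R) = 10 - 5*R
S(X) = 180 (S(X) = -9*(10 - 5*6) = -9*(10 - 30) = -9*(-20) = 180)
M = 180
M*v(4) = 180*(5 + 4) = 180*9 = 1620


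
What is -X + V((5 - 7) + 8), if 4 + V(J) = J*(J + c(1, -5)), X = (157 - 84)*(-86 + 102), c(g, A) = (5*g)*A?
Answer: -1286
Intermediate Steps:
c(g, A) = 5*A*g
X = 1168 (X = 73*16 = 1168)
V(J) = -4 + J*(-25 + J) (V(J) = -4 + J*(J + 5*(-5)*1) = -4 + J*(J - 25) = -4 + J*(-25 + J))
-X + V((5 - 7) + 8) = -1*1168 + (-4 + ((5 - 7) + 8)² - 25*((5 - 7) + 8)) = -1168 + (-4 + (-2 + 8)² - 25*(-2 + 8)) = -1168 + (-4 + 6² - 25*6) = -1168 + (-4 + 36 - 150) = -1168 - 118 = -1286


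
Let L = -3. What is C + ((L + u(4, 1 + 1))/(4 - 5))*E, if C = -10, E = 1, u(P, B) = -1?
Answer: -6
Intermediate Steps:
C + ((L + u(4, 1 + 1))/(4 - 5))*E = -10 + ((-3 - 1)/(4 - 5))*1 = -10 - 4/(-1)*1 = -10 - 4*(-1)*1 = -10 + 4*1 = -10 + 4 = -6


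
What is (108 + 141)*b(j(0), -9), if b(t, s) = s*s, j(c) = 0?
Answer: 20169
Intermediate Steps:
b(t, s) = s**2
(108 + 141)*b(j(0), -9) = (108 + 141)*(-9)**2 = 249*81 = 20169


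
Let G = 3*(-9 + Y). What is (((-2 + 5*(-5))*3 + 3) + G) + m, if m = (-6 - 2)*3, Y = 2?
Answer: -123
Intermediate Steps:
G = -21 (G = 3*(-9 + 2) = 3*(-7) = -21)
m = -24 (m = -8*3 = -24)
(((-2 + 5*(-5))*3 + 3) + G) + m = (((-2 + 5*(-5))*3 + 3) - 21) - 24 = (((-2 - 25)*3 + 3) - 21) - 24 = ((-27*3 + 3) - 21) - 24 = ((-81 + 3) - 21) - 24 = (-78 - 21) - 24 = -99 - 24 = -123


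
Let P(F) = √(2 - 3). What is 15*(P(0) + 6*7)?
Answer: 630 + 15*I ≈ 630.0 + 15.0*I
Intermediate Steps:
P(F) = I (P(F) = √(-1) = I)
15*(P(0) + 6*7) = 15*(I + 6*7) = 15*(I + 42) = 15*(42 + I) = 630 + 15*I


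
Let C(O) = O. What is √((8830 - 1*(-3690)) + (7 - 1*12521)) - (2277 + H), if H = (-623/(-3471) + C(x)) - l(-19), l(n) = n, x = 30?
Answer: -90721/39 + √6 ≈ -2323.7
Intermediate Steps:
H = 1918/39 (H = (-623/(-3471) + 30) - 1*(-19) = (-623*(-1/3471) + 30) + 19 = (7/39 + 30) + 19 = 1177/39 + 19 = 1918/39 ≈ 49.180)
√((8830 - 1*(-3690)) + (7 - 1*12521)) - (2277 + H) = √((8830 - 1*(-3690)) + (7 - 1*12521)) - (2277 + 1918/39) = √((8830 + 3690) + (7 - 12521)) - 1*90721/39 = √(12520 - 12514) - 90721/39 = √6 - 90721/39 = -90721/39 + √6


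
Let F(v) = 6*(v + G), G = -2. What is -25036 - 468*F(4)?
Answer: -30652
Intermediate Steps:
F(v) = -12 + 6*v (F(v) = 6*(v - 2) = 6*(-2 + v) = -12 + 6*v)
-25036 - 468*F(4) = -25036 - 468*(-12 + 6*4) = -25036 - 468*(-12 + 24) = -25036 - 468*12 = -25036 - 1*5616 = -25036 - 5616 = -30652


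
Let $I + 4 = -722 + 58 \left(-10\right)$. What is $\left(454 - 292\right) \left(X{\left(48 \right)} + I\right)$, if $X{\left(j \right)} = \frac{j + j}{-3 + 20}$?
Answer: $- \frac{3581172}{17} \approx -2.1066 \cdot 10^{5}$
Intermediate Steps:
$X{\left(j \right)} = \frac{2 j}{17}$
$I = -1306$ ($I = -4 + \left(-722 + 58 \left(-10\right)\right) = -4 - 1302 = -1306$)
$\left(454 - 292\right) \left(X{\left(48 \right)} + I\right) = \left(454 - 292\right) \left(\frac{2}{17} \cdot 48 - 1306\right) = 162 \left(\frac{96}{17} - 1306\right) = 162 \left(- \frac{22106}{17}\right) = - \frac{3581172}{17}$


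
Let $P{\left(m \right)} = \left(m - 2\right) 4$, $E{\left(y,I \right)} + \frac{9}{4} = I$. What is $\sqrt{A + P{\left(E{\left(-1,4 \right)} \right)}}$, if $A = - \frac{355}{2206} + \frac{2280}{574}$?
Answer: $\frac{\sqrt{1126851428626}}{633122} \approx 1.6767$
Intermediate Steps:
$E{\left(y,I \right)} = - \frac{9}{4} + I$
$A = \frac{2412955}{633122}$ ($A = \left(-355\right) \frac{1}{2206} + 2280 \cdot \frac{1}{574} = - \frac{355}{2206} + \frac{1140}{287} = \frac{2412955}{633122} \approx 3.8112$)
$P{\left(m \right)} = -8 + 4 m$ ($P{\left(m \right)} = \left(-2 + m\right) 4 = -8 + 4 m$)
$\sqrt{A + P{\left(E{\left(-1,4 \right)} \right)}} = \sqrt{\frac{2412955}{633122} - \left(8 - 4 \left(- \frac{9}{4} + 4\right)\right)} = \sqrt{\frac{2412955}{633122} + \left(-8 + 4 \cdot \frac{7}{4}\right)} = \sqrt{\frac{2412955}{633122} + \left(-8 + 7\right)} = \sqrt{\frac{2412955}{633122} - 1} = \sqrt{\frac{1779833}{633122}} = \frac{\sqrt{1126851428626}}{633122}$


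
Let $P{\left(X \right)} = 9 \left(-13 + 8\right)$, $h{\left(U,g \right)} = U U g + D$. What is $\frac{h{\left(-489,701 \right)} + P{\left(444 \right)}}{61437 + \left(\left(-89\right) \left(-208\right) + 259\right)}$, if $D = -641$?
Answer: $\frac{167623135}{80208} \approx 2089.9$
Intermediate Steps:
$h{\left(U,g \right)} = -641 + g U^{2}$ ($h{\left(U,g \right)} = U U g - 641 = U^{2} g - 641 = g U^{2} - 641 = -641 + g U^{2}$)
$P{\left(X \right)} = -45$ ($P{\left(X \right)} = 9 \left(-5\right) = -45$)
$\frac{h{\left(-489,701 \right)} + P{\left(444 \right)}}{61437 + \left(\left(-89\right) \left(-208\right) + 259\right)} = \frac{\left(-641 + 701 \left(-489\right)^{2}\right) - 45}{61437 + \left(\left(-89\right) \left(-208\right) + 259\right)} = \frac{\left(-641 + 701 \cdot 239121\right) - 45}{61437 + \left(18512 + 259\right)} = \frac{\left(-641 + 167623821\right) - 45}{61437 + 18771} = \frac{167623180 - 45}{80208} = 167623135 \cdot \frac{1}{80208} = \frac{167623135}{80208}$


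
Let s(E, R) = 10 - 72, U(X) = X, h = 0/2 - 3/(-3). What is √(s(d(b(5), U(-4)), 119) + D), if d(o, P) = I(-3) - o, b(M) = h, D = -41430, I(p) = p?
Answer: 2*I*√10373 ≈ 203.7*I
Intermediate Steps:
h = 1 (h = 0*(½) - 3*(-⅓) = 0 + 1 = 1)
b(M) = 1
d(o, P) = -3 - o
s(E, R) = -62
√(s(d(b(5), U(-4)), 119) + D) = √(-62 - 41430) = √(-41492) = 2*I*√10373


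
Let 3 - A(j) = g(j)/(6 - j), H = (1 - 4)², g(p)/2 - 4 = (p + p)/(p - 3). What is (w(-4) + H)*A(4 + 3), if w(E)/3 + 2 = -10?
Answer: -486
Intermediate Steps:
w(E) = -36 (w(E) = -6 + 3*(-10) = -6 - 30 = -36)
g(p) = 8 + 4*p/(-3 + p) (g(p) = 8 + 2*((p + p)/(p - 3)) = 8 + 2*((2*p)/(-3 + p)) = 8 + 2*(2*p/(-3 + p)) = 8 + 4*p/(-3 + p))
H = 9 (H = (-3)² = 9)
A(j) = 3 - 12*(-2 + j)/((-3 + j)*(6 - j)) (A(j) = 3 - 12*(-2 + j)/(-3 + j)/(6 - j) = 3 - 12*(-2 + j)/((-3 + j)*(6 - j)))
(w(-4) + H)*A(4 + 3) = (-36 + 9)*(3*(10 + (4 + 3)² - 5*(4 + 3))/(18 + (4 + 3)² - 9*(4 + 3))) = -81*(10 + 7² - 5*7)/(18 + 7² - 9*7) = -81*(10 + 49 - 35)/(18 + 49 - 63) = -81*24/4 = -27*18 = -486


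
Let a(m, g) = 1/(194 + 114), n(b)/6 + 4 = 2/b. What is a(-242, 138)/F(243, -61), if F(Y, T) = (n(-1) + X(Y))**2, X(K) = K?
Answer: 1/13197492 ≈ 7.5772e-8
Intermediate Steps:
n(b) = -24 + 12/b (n(b) = -24 + 6*(2/b) = -24 + 12/b)
a(m, g) = 1/308
F(Y, T) = (-36 + Y)**2 (F(Y, T) = ((-24 + 12/(-1)) + Y)**2 = ((-24 + 12*(-1)) + Y)**2 = ((-24 - 12) + Y)**2 = (-36 + Y)**2)
a(-242, 138)/F(243, -61) = 1/(308*((36 - 1*243)**2)) = 1/(308*((36 - 243)**2)) = 1/(308*((-207)**2)) = (1/308)/42849 = (1/308)*(1/42849) = 1/13197492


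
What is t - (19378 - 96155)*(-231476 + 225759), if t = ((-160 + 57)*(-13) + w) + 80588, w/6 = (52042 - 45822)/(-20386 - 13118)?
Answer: -612637647627/1396 ≈ -4.3885e+8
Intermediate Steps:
w = -1555/1396 (w = 6*((52042 - 45822)/(-20386 - 13118)) = 6*(6220/(-33504)) = 6*(6220*(-1/33504)) = 6*(-1555/8376) = -1555/1396 ≈ -1.1139)
t = 114368537/1396 (t = ((-160 + 57)*(-13) - 1555/1396) + 80588 = (-103*(-13) - 1555/1396) + 80588 = (1339 - 1555/1396) + 80588 = 1867689/1396 + 80588 = 114368537/1396 ≈ 81926.)
t - (19378 - 96155)*(-231476 + 225759) = 114368537/1396 - (19378 - 96155)*(-231476 + 225759) = 114368537/1396 - (-76777)*(-5717) = 114368537/1396 - 1*438934109 = 114368537/1396 - 438934109 = -612637647627/1396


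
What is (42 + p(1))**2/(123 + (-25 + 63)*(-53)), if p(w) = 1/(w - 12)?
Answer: -212521/228811 ≈ -0.92881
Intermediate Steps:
p(w) = 1/(-12 + w)
(42 + p(1))**2/(123 + (-25 + 63)*(-53)) = (42 + 1/(-12 + 1))**2/(123 + (-25 + 63)*(-53)) = (42 + 1/(-11))**2/(123 + 38*(-53)) = (42 - 1/11)**2/(123 - 2014) = (461/11)**2/(-1891) = (212521/121)*(-1/1891) = -212521/228811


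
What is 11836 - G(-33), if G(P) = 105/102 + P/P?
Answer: 402355/34 ≈ 11834.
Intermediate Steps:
G(P) = 69/34 (G(P) = 105*(1/102) + 1 = 35/34 + 1 = 69/34)
11836 - G(-33) = 11836 - 1*69/34 = 11836 - 69/34 = 402355/34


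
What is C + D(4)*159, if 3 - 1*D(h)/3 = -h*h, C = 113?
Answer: 9176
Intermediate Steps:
D(h) = 9 + 3*h² (D(h) = 9 - (-3)*h*h = 9 - (-3)*h² = 9 + 3*h²)
C + D(4)*159 = 113 + (9 + 3*4²)*159 = 113 + (9 + 3*16)*159 = 113 + (9 + 48)*159 = 113 + 57*159 = 113 + 9063 = 9176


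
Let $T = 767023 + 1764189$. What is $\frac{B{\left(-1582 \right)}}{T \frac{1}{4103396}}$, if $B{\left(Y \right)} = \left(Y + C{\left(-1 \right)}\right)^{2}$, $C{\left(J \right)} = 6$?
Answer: $\frac{2547979125824}{632803} \approx 4.0265 \cdot 10^{6}$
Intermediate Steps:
$T = 2531212$
$B{\left(Y \right)} = \left(6 + Y\right)^{2}$ ($B{\left(Y \right)} = \left(Y + 6\right)^{2} = \left(6 + Y\right)^{2}$)
$\frac{B{\left(-1582 \right)}}{T \frac{1}{4103396}} = \frac{\left(6 - 1582\right)^{2}}{2531212 \cdot \frac{1}{4103396}} = \frac{\left(-1576\right)^{2}}{2531212 \cdot \frac{1}{4103396}} = \frac{2483776}{\frac{632803}{1025849}} = 2483776 \cdot \frac{1025849}{632803} = \frac{2547979125824}{632803}$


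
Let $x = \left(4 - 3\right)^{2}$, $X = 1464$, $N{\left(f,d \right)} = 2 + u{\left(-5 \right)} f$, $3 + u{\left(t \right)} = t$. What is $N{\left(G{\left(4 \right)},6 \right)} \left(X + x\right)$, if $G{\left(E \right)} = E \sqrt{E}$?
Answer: $-90830$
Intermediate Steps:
$u{\left(t \right)} = -3 + t$
$G{\left(E \right)} = E^{\frac{3}{2}}$
$N{\left(f,d \right)} = 2 - 8 f$ ($N{\left(f,d \right)} = 2 + \left(-3 - 5\right) f = 2 - 8 f$)
$x = 1$ ($x = 1^{2} = 1$)
$N{\left(G{\left(4 \right)},6 \right)} \left(X + x\right) = \left(2 - 8 \cdot 4^{\frac{3}{2}}\right) \left(1464 + 1\right) = \left(2 - 64\right) 1465 = \left(-62\right) 1465 = -90830$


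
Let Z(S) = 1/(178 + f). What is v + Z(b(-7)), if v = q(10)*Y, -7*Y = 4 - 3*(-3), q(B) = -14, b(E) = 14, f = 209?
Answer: 10063/387 ≈ 26.003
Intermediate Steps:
Z(S) = 1/387 (Z(S) = 1/(178 + 209) = 1/387)
Y = -13/7 (Y = -(4 - 3*(-3))/7 = -(4 + 9)/7 = -1/7*13 = -13/7 ≈ -1.8571)
v = 26 (v = -14*(-13/7) = 26)
v + Z(b(-7)) = 26 + 1/387 = 10063/387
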